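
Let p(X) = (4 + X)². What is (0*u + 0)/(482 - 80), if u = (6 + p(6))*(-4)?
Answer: 0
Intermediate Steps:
u = -424 (u = (6 + (4 + 6)²)*(-4) = (6 + 10²)*(-4) = (6 + 100)*(-4) = 106*(-4) = -424)
(0*u + 0)/(482 - 80) = (0*(-424) + 0)/(482 - 80) = (0 + 0)/402 = 0*(1/402) = 0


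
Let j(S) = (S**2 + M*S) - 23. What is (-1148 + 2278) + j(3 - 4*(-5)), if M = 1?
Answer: 1659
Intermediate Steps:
j(S) = -23 + S + S**2 (j(S) = (S**2 + 1*S) - 23 = (S**2 + S) - 23 = (S + S**2) - 23 = -23 + S + S**2)
(-1148 + 2278) + j(3 - 4*(-5)) = (-1148 + 2278) + (-23 + (3 - 4*(-5)) + (3 - 4*(-5))**2) = 1130 + (-23 + (3 + 20) + (3 + 20)**2) = 1130 + (-23 + 23 + 23**2) = 1130 + (-23 + 23 + 529) = 1130 + 529 = 1659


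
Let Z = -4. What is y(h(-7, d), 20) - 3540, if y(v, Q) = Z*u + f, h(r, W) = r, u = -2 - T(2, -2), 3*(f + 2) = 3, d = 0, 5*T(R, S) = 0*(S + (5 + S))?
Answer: -3533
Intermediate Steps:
T(R, S) = 0 (T(R, S) = (0*(S + (5 + S)))/5 = (0*(5 + 2*S))/5 = (⅕)*0 = 0)
f = -1 (f = -2 + (⅓)*3 = -2 + 1 = -1)
u = -2 (u = -2 - 1*0 = -2 + 0 = -2)
y(v, Q) = 7 (y(v, Q) = -4*(-2) - 1 = 8 - 1 = 7)
y(h(-7, d), 20) - 3540 = 7 - 3540 = -3533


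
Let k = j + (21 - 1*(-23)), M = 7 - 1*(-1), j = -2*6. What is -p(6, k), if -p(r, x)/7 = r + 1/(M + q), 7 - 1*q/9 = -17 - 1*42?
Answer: 3613/86 ≈ 42.012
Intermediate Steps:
j = -12
q = 594 (q = 63 - 9*(-17 - 1*42) = 63 - 9*(-17 - 42) = 63 - 9*(-59) = 63 + 531 = 594)
M = 8 (M = 7 + 1 = 8)
k = 32 (k = -12 + (21 - 1*(-23)) = -12 + (21 + 23) = -12 + 44 = 32)
p(r, x) = -1/86 - 7*r (p(r, x) = -7*(r + 1/(8 + 594)) = -7*(r + 1/602) = -7*(1/602 + r) = -1/86 - 7*r)
-p(6, k) = -(-1/86 - 7*6) = -(-1/86 - 42) = -1*(-3613/86) = 3613/86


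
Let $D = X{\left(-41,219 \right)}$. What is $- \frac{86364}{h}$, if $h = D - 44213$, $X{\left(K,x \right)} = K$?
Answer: $\frac{43182}{22127} \approx 1.9516$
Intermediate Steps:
$D = -41$
$h = -44254$ ($h = -41 - 44213 = -44254$)
$- \frac{86364}{h} = - \frac{86364}{-44254} = \left(-86364\right) \left(- \frac{1}{44254}\right) = \frac{43182}{22127}$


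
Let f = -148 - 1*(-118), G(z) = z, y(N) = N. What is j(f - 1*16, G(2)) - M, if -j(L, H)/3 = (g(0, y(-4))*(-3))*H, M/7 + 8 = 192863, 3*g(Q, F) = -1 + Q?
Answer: -1349991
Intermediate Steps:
g(Q, F) = -⅓ + Q/3 (g(Q, F) = (-1 + Q)/3 = -⅓ + Q/3)
M = 1349985 (M = -56 + 7*192863 = -56 + 1350041 = 1349985)
f = -30 (f = -148 + 118 = -30)
j(L, H) = -3*H (j(L, H) = -3*(-⅓ + (⅓)*0)*(-3)*H = -3*(-⅓ + 0)*(-3)*H = -3*(-⅓*(-3))*H = -3*H)
j(f - 1*16, G(2)) - M = -3*2 - 1*1349985 = -6 - 1349985 = -1349991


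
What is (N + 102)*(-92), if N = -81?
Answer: -1932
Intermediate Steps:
(N + 102)*(-92) = (-81 + 102)*(-92) = 21*(-92) = -1932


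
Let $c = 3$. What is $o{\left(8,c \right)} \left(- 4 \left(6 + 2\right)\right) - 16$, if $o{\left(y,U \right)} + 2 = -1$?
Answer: $80$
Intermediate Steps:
$o{\left(y,U \right)} = -3$ ($o{\left(y,U \right)} = -2 - 1 = -3$)
$o{\left(8,c \right)} \left(- 4 \left(6 + 2\right)\right) - 16 = - 3 \left(- 4 \left(6 + 2\right)\right) - 16 = - 3 \left(\left(-4\right) 8\right) - 16 = \left(-3\right) \left(-32\right) - 16 = 96 - 16 = 80$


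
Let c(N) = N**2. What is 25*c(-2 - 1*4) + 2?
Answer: 902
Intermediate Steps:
25*c(-2 - 1*4) + 2 = 25*(-2 - 1*4)**2 + 2 = 25*(-2 - 4)**2 + 2 = 25*(-6)**2 + 2 = 25*36 + 2 = 900 + 2 = 902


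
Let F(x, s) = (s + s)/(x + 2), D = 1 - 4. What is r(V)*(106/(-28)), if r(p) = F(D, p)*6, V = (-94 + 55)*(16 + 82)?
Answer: -173628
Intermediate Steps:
D = -3
F(x, s) = 2*s/(2 + x) (F(x, s) = (2*s)/(2 + x) = 2*s/(2 + x))
V = -3822 (V = -39*98 = -3822)
r(p) = -12*p (r(p) = (2*p/(2 - 3))*6 = (2*p/(-1))*6 = (2*p*(-1))*6 = -2*p*6 = -12*p)
r(V)*(106/(-28)) = (-12*(-3822))*(106/(-28)) = 45864*(106*(-1/28)) = 45864*(-53/14) = -173628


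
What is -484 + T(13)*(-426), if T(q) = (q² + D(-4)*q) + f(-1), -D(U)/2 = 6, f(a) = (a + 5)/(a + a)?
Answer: -5170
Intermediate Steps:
f(a) = (5 + a)/(2*a) (f(a) = (5 + a)/((2*a)) = (5 + a)*(1/(2*a)) = (5 + a)/(2*a))
D(U) = -12 (D(U) = -2*6 = -12)
T(q) = -2 + q² - 12*q (T(q) = (q² - 12*q) + (½)*(5 - 1)/(-1) = (q² - 12*q) + (½)*(-1)*4 = (q² - 12*q) - 2 = -2 + q² - 12*q)
-484 + T(13)*(-426) = -484 + (-2 + 13² - 12*13)*(-426) = -484 + (-2 + 169 - 156)*(-426) = -484 + 11*(-426) = -484 - 4686 = -5170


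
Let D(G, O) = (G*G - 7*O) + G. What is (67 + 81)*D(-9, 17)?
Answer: -6956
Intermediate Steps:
D(G, O) = G + G² - 7*O (D(G, O) = (G² - 7*O) + G = G + G² - 7*O)
(67 + 81)*D(-9, 17) = (67 + 81)*(-9 + (-9)² - 7*17) = 148*(-9 + 81 - 119) = 148*(-47) = -6956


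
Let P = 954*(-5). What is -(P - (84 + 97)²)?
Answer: 37531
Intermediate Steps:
P = -4770
-(P - (84 + 97)²) = -(-4770 - (84 + 97)²) = -(-4770 - 1*181²) = -(-4770 - 1*32761) = -(-4770 - 32761) = -1*(-37531) = 37531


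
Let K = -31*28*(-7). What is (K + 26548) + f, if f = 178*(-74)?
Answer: 19452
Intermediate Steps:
f = -13172
K = 6076 (K = -868*(-7) = 6076)
(K + 26548) + f = (6076 + 26548) - 13172 = 32624 - 13172 = 19452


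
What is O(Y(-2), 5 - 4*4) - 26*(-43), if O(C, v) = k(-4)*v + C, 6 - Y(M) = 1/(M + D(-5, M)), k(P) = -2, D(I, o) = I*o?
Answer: 9167/8 ≈ 1145.9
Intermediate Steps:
Y(M) = 6 + 1/(4*M) (Y(M) = 6 - 1/(M - 5*M) = 6 - 1/((-4*M)) = 6 - (-1)/(4*M) = 6 + 1/(4*M))
O(C, v) = C - 2*v (O(C, v) = -2*v + C = C - 2*v)
O(Y(-2), 5 - 4*4) - 26*(-43) = ((6 + (¼)/(-2)) - 2*(5 - 4*4)) - 26*(-43) = ((6 + (¼)*(-½)) - 2*(5 - 16)) + 1118 = ((6 - ⅛) - 2*(-11)) + 1118 = (47/8 + 22) + 1118 = 223/8 + 1118 = 9167/8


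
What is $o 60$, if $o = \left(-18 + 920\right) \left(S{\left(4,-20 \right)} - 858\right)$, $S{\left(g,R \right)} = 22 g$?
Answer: $-41672400$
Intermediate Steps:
$o = -694540$ ($o = \left(-18 + 920\right) \left(22 \cdot 4 - 858\right) = 902 \left(88 - 858\right) = 902 \left(-770\right) = -694540$)
$o 60 = \left(-694540\right) 60 = -41672400$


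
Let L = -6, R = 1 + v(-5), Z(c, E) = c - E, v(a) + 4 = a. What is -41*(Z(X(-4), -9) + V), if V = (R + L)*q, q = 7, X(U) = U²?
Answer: 2993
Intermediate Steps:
v(a) = -4 + a
R = -8 (R = 1 + (-4 - 5) = 1 - 9 = -8)
V = -98 (V = (-8 - 6)*7 = -14*7 = -98)
-41*(Z(X(-4), -9) + V) = -41*(((-4)² - 1*(-9)) - 98) = -41*((16 + 9) - 98) = -41*(25 - 98) = -41*(-73) = 2993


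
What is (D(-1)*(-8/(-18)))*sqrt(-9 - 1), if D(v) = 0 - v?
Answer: 4*I*sqrt(10)/9 ≈ 1.4055*I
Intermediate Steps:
D(v) = -v
(D(-1)*(-8/(-18)))*sqrt(-9 - 1) = ((-1*(-1))*(-8/(-18)))*sqrt(-9 - 1) = (1*(-8*(-1/18)))*sqrt(-10) = (1*(4/9))*(I*sqrt(10)) = 4*(I*sqrt(10))/9 = 4*I*sqrt(10)/9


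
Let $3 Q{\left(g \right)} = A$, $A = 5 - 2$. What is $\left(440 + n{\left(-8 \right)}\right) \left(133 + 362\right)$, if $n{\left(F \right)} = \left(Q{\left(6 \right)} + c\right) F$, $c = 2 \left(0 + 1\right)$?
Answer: $205920$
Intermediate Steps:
$A = 3$
$Q{\left(g \right)} = 1$ ($Q{\left(g \right)} = \frac{1}{3} \cdot 3 = 1$)
$c = 2$ ($c = 2 \cdot 1 = 2$)
$n{\left(F \right)} = 3 F$ ($n{\left(F \right)} = \left(1 + 2\right) F = 3 F$)
$\left(440 + n{\left(-8 \right)}\right) \left(133 + 362\right) = \left(440 + 3 \left(-8\right)\right) \left(133 + 362\right) = \left(440 - 24\right) 495 = 416 \cdot 495 = 205920$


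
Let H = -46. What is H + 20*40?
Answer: 754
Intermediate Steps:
H + 20*40 = -46 + 20*40 = -46 + 800 = 754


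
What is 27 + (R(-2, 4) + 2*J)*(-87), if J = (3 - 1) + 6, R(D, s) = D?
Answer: -1191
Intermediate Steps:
J = 8 (J = 2 + 6 = 8)
27 + (R(-2, 4) + 2*J)*(-87) = 27 + (-2 + 2*8)*(-87) = 27 + (-2 + 16)*(-87) = 27 + 14*(-87) = 27 - 1218 = -1191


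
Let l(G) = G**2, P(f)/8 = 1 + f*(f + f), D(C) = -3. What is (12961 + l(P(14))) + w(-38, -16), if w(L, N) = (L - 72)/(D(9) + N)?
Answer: 188056353/19 ≈ 9.8977e+6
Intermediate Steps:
P(f) = 8 + 16*f**2 (P(f) = 8*(1 + f*(f + f)) = 8*(1 + f*(2*f)) = 8*(1 + 2*f**2) = 8 + 16*f**2)
w(L, N) = (-72 + L)/(-3 + N) (w(L, N) = (L - 72)/(-3 + N) = (-72 + L)/(-3 + N))
(12961 + l(P(14))) + w(-38, -16) = (12961 + (8 + 16*14**2)**2) + (-72 - 38)/(-3 - 16) = (12961 + (8 + 16*196)**2) - 110/(-19) = (12961 + (8 + 3136)**2) - 1/19*(-110) = (12961 + 3144**2) + 110/19 = (12961 + 9884736) + 110/19 = 9897697 + 110/19 = 188056353/19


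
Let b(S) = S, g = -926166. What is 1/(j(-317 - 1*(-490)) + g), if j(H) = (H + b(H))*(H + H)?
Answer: -1/806450 ≈ -1.2400e-6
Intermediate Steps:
j(H) = 4*H² (j(H) = (H + H)*(H + H) = (2*H)*(2*H) = 4*H²)
1/(j(-317 - 1*(-490)) + g) = 1/(4*(-317 - 1*(-490))² - 926166) = 1/(4*(-317 + 490)² - 926166) = 1/(4*173² - 926166) = 1/(4*29929 - 926166) = 1/(119716 - 926166) = 1/(-806450) = -1/806450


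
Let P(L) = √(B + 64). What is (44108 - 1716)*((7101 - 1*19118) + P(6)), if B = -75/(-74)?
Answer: -509424664 + 21196*√356014/37 ≈ -5.0908e+8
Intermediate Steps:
B = 75/74 (B = -75*(-1/74) = 75/74 ≈ 1.0135)
P(L) = √356014/74 (P(L) = √(75/74 + 64) = √(4811/74) = √356014/74)
(44108 - 1716)*((7101 - 1*19118) + P(6)) = (44108 - 1716)*((7101 - 1*19118) + √356014/74) = 42392*((7101 - 19118) + √356014/74) = 42392*(-12017 + √356014/74) = -509424664 + 21196*√356014/37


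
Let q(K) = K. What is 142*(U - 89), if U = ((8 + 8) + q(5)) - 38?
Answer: -15052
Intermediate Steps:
U = -17 (U = ((8 + 8) + 5) - 38 = (16 + 5) - 38 = 21 - 38 = -17)
142*(U - 89) = 142*(-17 - 89) = 142*(-106) = -15052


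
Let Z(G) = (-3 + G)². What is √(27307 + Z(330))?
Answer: 2*√33559 ≈ 366.38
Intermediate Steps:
√(27307 + Z(330)) = √(27307 + (-3 + 330)²) = √(27307 + 327²) = √(27307 + 106929) = √134236 = 2*√33559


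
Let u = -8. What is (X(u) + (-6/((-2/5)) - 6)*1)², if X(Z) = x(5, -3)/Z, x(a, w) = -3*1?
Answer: 5625/64 ≈ 87.891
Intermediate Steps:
x(a, w) = -3
X(Z) = -3/Z
(X(u) + (-6/((-2/5)) - 6)*1)² = (-3/(-8) + (-6/((-2/5)) - 6)*1)² = (-3*(-⅛) + (-6/((-2*⅕)) - 6)*1)² = (3/8 + (-6/(-⅖) - 6)*1)² = (3/8 + (-6*(-5/2) - 6)*1)² = (3/8 + (15 - 6)*1)² = (3/8 + 9*1)² = (3/8 + 9)² = (75/8)² = 5625/64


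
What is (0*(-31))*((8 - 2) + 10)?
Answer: 0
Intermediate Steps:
(0*(-31))*((8 - 2) + 10) = 0*(6 + 10) = 0*16 = 0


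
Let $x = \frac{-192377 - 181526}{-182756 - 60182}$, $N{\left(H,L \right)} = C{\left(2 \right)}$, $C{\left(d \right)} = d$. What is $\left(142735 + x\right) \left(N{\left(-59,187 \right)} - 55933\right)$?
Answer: $- \frac{1939470589724023}{242938} \approx -7.9834 \cdot 10^{9}$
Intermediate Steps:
$N{\left(H,L \right)} = 2$
$x = \frac{373903}{242938}$ ($x = - \frac{373903}{-242938} = \left(-373903\right) \left(- \frac{1}{242938}\right) = \frac{373903}{242938} \approx 1.5391$)
$\left(142735 + x\right) \left(N{\left(-59,187 \right)} - 55933\right) = \left(142735 + \frac{373903}{242938}\right) \left(2 - 55933\right) = \frac{34676129333}{242938} \left(-55931\right) = - \frac{1939470589724023}{242938}$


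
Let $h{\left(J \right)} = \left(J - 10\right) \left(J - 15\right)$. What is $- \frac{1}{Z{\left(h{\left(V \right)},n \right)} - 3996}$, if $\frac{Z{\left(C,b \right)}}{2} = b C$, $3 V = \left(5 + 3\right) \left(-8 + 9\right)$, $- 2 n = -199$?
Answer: $- \frac{9}{126022} \approx -7.1416 \cdot 10^{-5}$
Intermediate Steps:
$n = \frac{199}{2}$ ($n = \left(- \frac{1}{2}\right) \left(-199\right) = \frac{199}{2} \approx 99.5$)
$V = \frac{8}{3}$ ($V = \frac{\left(5 + 3\right) \left(-8 + 9\right)}{3} = \frac{8 \cdot 1}{3} = \frac{1}{3} \cdot 8 = \frac{8}{3} \approx 2.6667$)
$h{\left(J \right)} = \left(-15 + J\right) \left(-10 + J\right)$ ($h{\left(J \right)} = \left(-10 + J\right) \left(-15 + J\right) = \left(-15 + J\right) \left(-10 + J\right)$)
$Z{\left(C,b \right)} = 2 C b$ ($Z{\left(C,b \right)} = 2 b C = 2 C b$)
$- \frac{1}{Z{\left(h{\left(V \right)},n \right)} - 3996} = - \frac{1}{2 \left(150 + \left(\frac{8}{3}\right)^{2} - \frac{200}{3}\right) \frac{199}{2} - 3996} = - \frac{1}{2 \left(150 + \frac{64}{9} - \frac{200}{3}\right) \frac{199}{2} - 3996} = - \frac{1}{2 \cdot \frac{814}{9} \cdot \frac{199}{2} - 3996} = - \frac{1}{\frac{161986}{9} - 3996} = - \frac{1}{\frac{126022}{9}} = \left(-1\right) \frac{9}{126022} = - \frac{9}{126022}$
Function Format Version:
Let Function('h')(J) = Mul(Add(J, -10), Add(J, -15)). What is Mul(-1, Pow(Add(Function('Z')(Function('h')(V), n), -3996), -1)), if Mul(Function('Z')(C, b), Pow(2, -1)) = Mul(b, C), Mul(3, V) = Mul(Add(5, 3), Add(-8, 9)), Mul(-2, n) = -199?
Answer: Rational(-9, 126022) ≈ -7.1416e-5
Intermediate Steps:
n = Rational(199, 2) (n = Mul(Rational(-1, 2), -199) = Rational(199, 2) ≈ 99.500)
V = Rational(8, 3) (V = Mul(Rational(1, 3), Mul(Add(5, 3), Add(-8, 9))) = Mul(Rational(1, 3), Mul(8, 1)) = Mul(Rational(1, 3), 8) = Rational(8, 3) ≈ 2.6667)
Function('h')(J) = Mul(Add(-15, J), Add(-10, J)) (Function('h')(J) = Mul(Add(-10, J), Add(-15, J)) = Mul(Add(-15, J), Add(-10, J)))
Function('Z')(C, b) = Mul(2, C, b) (Function('Z')(C, b) = Mul(2, Mul(b, C)) = Mul(2, Mul(C, b)) = Mul(2, C, b))
Mul(-1, Pow(Add(Function('Z')(Function('h')(V), n), -3996), -1)) = Mul(-1, Pow(Add(Mul(2, Add(150, Pow(Rational(8, 3), 2), Mul(-25, Rational(8, 3))), Rational(199, 2)), -3996), -1)) = Mul(-1, Pow(Add(Mul(2, Add(150, Rational(64, 9), Rational(-200, 3)), Rational(199, 2)), -3996), -1)) = Mul(-1, Pow(Add(Mul(2, Rational(814, 9), Rational(199, 2)), -3996), -1)) = Mul(-1, Pow(Add(Rational(161986, 9), -3996), -1)) = Mul(-1, Pow(Rational(126022, 9), -1)) = Mul(-1, Rational(9, 126022)) = Rational(-9, 126022)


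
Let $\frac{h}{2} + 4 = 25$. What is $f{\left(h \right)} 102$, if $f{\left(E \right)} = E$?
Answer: $4284$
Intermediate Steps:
$h = 42$ ($h = -8 + 2 \cdot 25 = -8 + 50 = 42$)
$f{\left(h \right)} 102 = 42 \cdot 102 = 4284$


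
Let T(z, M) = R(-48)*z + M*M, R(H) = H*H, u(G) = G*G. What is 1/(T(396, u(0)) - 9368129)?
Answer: -1/8455745 ≈ -1.1826e-7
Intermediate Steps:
u(G) = G²
R(H) = H²
T(z, M) = M² + 2304*z (T(z, M) = (-48)²*z + M*M = 2304*z + M² = M² + 2304*z)
1/(T(396, u(0)) - 9368129) = 1/(((0²)² + 2304*396) - 9368129) = 1/((0² + 912384) - 9368129) = 1/((0 + 912384) - 9368129) = 1/(912384 - 9368129) = 1/(-8455745) = -1/8455745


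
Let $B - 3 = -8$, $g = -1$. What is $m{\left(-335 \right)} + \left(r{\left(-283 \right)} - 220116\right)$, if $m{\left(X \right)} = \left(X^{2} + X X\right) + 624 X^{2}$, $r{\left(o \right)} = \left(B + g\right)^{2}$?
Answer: $70032770$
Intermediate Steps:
$B = -5$ ($B = 3 - 8 = -5$)
$r{\left(o \right)} = 36$ ($r{\left(o \right)} = \left(-5 - 1\right)^{2} = \left(-6\right)^{2} = 36$)
$m{\left(X \right)} = 626 X^{2}$ ($m{\left(X \right)} = \left(X^{2} + X^{2}\right) + 624 X^{2} = 2 X^{2} + 624 X^{2} = 626 X^{2}$)
$m{\left(-335 \right)} + \left(r{\left(-283 \right)} - 220116\right) = 626 \left(-335\right)^{2} + \left(36 - 220116\right) = 626 \cdot 112225 - 220080 = 70252850 - 220080 = 70032770$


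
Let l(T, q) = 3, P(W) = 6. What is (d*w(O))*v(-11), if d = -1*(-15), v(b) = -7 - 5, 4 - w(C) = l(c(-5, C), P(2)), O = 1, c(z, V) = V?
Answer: -180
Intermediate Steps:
w(C) = 1 (w(C) = 4 - 1*3 = 4 - 3 = 1)
v(b) = -12
d = 15
(d*w(O))*v(-11) = (15*1)*(-12) = 15*(-12) = -180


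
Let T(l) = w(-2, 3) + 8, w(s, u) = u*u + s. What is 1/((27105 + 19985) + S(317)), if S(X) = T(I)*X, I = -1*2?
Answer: 1/51845 ≈ 1.9288e-5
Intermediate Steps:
I = -2
w(s, u) = s + u**2 (w(s, u) = u**2 + s = s + u**2)
T(l) = 15 (T(l) = (-2 + 3**2) + 8 = (-2 + 9) + 8 = 7 + 8 = 15)
S(X) = 15*X
1/((27105 + 19985) + S(317)) = 1/((27105 + 19985) + 15*317) = 1/(47090 + 4755) = 1/51845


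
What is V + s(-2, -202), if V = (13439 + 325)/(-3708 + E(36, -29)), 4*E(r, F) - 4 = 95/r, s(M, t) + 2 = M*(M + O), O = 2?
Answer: -3049442/533713 ≈ -5.7136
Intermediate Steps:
s(M, t) = -2 + M*(2 + M) (s(M, t) = -2 + M*(M + 2) = -2 + M*(2 + M))
E(r, F) = 1 + 95/(4*r) (E(r, F) = 1 + (95/r)/4 = 1 + 95/(4*r))
V = -1982016/533713 (V = (13439 + 325)/(-3708 + (95/4 + 36)/36) = 13764/(-3708 + (1/36)*(239/4)) = 13764/(-3708 + 239/144) = 13764/(-533713/144) = 13764*(-144/533713) = -1982016/533713 ≈ -3.7136)
V + s(-2, -202) = -1982016/533713 + (-2 + (-2)**2 + 2*(-2)) = -1982016/533713 + (-2 + 4 - 4) = -1982016/533713 - 2 = -3049442/533713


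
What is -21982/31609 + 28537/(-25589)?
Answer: -1464523431/808842701 ≈ -1.8106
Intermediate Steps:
-21982/31609 + 28537/(-25589) = -21982*1/31609 + 28537*(-1/25589) = -21982/31609 - 28537/25589 = -1464523431/808842701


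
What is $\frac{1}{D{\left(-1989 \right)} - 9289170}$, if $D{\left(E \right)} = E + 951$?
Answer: $- \frac{1}{9290208} \approx -1.0764 \cdot 10^{-7}$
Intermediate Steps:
$D{\left(E \right)} = 951 + E$
$\frac{1}{D{\left(-1989 \right)} - 9289170} = \frac{1}{\left(951 - 1989\right) - 9289170} = \frac{1}{-1038 - 9289170} = \frac{1}{-9290208} = - \frac{1}{9290208}$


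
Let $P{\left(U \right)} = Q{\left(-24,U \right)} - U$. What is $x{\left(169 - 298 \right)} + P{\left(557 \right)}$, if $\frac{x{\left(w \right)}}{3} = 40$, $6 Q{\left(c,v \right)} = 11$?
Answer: $- \frac{2611}{6} \approx -435.17$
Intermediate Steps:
$Q{\left(c,v \right)} = \frac{11}{6}$ ($Q{\left(c,v \right)} = \frac{1}{6} \cdot 11 = \frac{11}{6}$)
$P{\left(U \right)} = \frac{11}{6} - U$
$x{\left(w \right)} = 120$ ($x{\left(w \right)} = 3 \cdot 40 = 120$)
$x{\left(169 - 298 \right)} + P{\left(557 \right)} = 120 + \left(\frac{11}{6} - 557\right) = 120 - \frac{3331}{6} = - \frac{2611}{6}$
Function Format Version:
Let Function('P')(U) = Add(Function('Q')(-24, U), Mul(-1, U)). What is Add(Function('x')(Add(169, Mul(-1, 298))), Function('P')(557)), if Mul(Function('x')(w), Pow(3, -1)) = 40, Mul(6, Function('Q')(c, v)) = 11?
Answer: Rational(-2611, 6) ≈ -435.17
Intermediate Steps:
Function('Q')(c, v) = Rational(11, 6) (Function('Q')(c, v) = Mul(Rational(1, 6), 11) = Rational(11, 6))
Function('P')(U) = Add(Rational(11, 6), Mul(-1, U))
Function('x')(w) = 120 (Function('x')(w) = Mul(3, 40) = 120)
Add(Function('x')(Add(169, Mul(-1, 298))), Function('P')(557)) = Add(120, Add(Rational(11, 6), Mul(-1, 557))) = Add(120, Add(Rational(11, 6), -557)) = Add(120, Rational(-3331, 6)) = Rational(-2611, 6)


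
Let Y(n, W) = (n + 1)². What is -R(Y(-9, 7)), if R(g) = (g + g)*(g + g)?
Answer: -16384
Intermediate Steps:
Y(n, W) = (1 + n)²
R(g) = 4*g² (R(g) = (2*g)*(2*g) = 4*g²)
-R(Y(-9, 7)) = -4*((1 - 9)²)² = -4*((-8)²)² = -4*64² = -4*4096 = -1*16384 = -16384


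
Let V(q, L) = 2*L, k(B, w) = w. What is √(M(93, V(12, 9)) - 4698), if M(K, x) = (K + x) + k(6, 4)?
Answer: I*√4583 ≈ 67.698*I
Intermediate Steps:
M(K, x) = 4 + K + x (M(K, x) = (K + x) + 4 = 4 + K + x)
√(M(93, V(12, 9)) - 4698) = √((4 + 93 + 2*9) - 4698) = √((4 + 93 + 18) - 4698) = √(115 - 4698) = √(-4583) = I*√4583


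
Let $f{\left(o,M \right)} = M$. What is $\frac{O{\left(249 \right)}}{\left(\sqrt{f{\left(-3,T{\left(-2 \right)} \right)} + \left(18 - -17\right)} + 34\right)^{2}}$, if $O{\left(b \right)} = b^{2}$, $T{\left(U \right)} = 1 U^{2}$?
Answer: $\frac{62001}{\left(34 + \sqrt{39}\right)^{2}} \approx 38.28$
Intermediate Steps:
$T{\left(U \right)} = U^{2}$
$\frac{O{\left(249 \right)}}{\left(\sqrt{f{\left(-3,T{\left(-2 \right)} \right)} + \left(18 - -17\right)} + 34\right)^{2}} = \frac{249^{2}}{\left(\sqrt{\left(-2\right)^{2} + \left(18 - -17\right)} + 34\right)^{2}} = \frac{62001}{\left(\sqrt{4 + \left(18 + 17\right)} + 34\right)^{2}} = \frac{62001}{\left(\sqrt{4 + 35} + 34\right)^{2}} = \frac{62001}{\left(\sqrt{39} + 34\right)^{2}} = \frac{62001}{\left(34 + \sqrt{39}\right)^{2}}$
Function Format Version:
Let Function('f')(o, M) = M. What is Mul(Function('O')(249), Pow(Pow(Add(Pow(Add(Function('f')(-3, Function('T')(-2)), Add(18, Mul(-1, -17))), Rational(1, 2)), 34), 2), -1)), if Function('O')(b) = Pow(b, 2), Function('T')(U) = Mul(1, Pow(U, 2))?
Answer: Mul(62001, Pow(Add(34, Pow(39, Rational(1, 2))), -2)) ≈ 38.280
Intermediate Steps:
Function('T')(U) = Pow(U, 2)
Mul(Function('O')(249), Pow(Pow(Add(Pow(Add(Function('f')(-3, Function('T')(-2)), Add(18, Mul(-1, -17))), Rational(1, 2)), 34), 2), -1)) = Mul(Pow(249, 2), Pow(Pow(Add(Pow(Add(Pow(-2, 2), Add(18, Mul(-1, -17))), Rational(1, 2)), 34), 2), -1)) = Mul(62001, Pow(Pow(Add(Pow(Add(4, Add(18, 17)), Rational(1, 2)), 34), 2), -1)) = Mul(62001, Pow(Pow(Add(Pow(Add(4, 35), Rational(1, 2)), 34), 2), -1)) = Mul(62001, Pow(Pow(Add(Pow(39, Rational(1, 2)), 34), 2), -1)) = Mul(62001, Pow(Pow(Add(34, Pow(39, Rational(1, 2))), 2), -1)) = Mul(62001, Pow(Add(34, Pow(39, Rational(1, 2))), -2))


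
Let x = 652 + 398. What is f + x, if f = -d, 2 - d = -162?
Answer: 886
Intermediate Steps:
d = 164 (d = 2 - 1*(-162) = 2 + 162 = 164)
x = 1050
f = -164 (f = -1*164 = -164)
f + x = -164 + 1050 = 886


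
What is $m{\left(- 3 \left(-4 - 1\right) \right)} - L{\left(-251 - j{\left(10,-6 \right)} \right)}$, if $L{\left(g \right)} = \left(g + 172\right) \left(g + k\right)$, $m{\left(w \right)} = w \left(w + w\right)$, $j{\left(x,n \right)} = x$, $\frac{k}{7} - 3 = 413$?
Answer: $236389$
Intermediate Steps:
$k = 2912$ ($k = 21 + 7 \cdot 413 = 21 + 2891 = 2912$)
$m{\left(w \right)} = 2 w^{2}$ ($m{\left(w \right)} = w 2 w = 2 w^{2}$)
$L{\left(g \right)} = \left(172 + g\right) \left(2912 + g\right)$ ($L{\left(g \right)} = \left(g + 172\right) \left(g + 2912\right) = \left(172 + g\right) \left(2912 + g\right)$)
$m{\left(- 3 \left(-4 - 1\right) \right)} - L{\left(-251 - j{\left(10,-6 \right)} \right)} = 2 \left(- 3 \left(-4 - 1\right)\right)^{2} - \left(500864 + \left(-251 - 10\right)^{2} + 3084 \left(-251 - 10\right)\right) = 2 \left(\left(-3\right) \left(-5\right)\right)^{2} - \left(500864 + \left(-251 - 10\right)^{2} + 3084 \left(-251 - 10\right)\right) = 2 \cdot 15^{2} - \left(500864 + \left(-261\right)^{2} + 3084 \left(-261\right)\right) = 2 \cdot 225 - \left(500864 + 68121 - 804924\right) = 450 - -235939 = 450 + 235939 = 236389$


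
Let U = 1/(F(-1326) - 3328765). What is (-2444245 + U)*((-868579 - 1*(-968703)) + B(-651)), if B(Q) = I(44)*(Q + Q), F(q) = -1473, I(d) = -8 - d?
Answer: -683053043834217254/1665119 ≈ -4.1021e+11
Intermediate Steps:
B(Q) = -104*Q (B(Q) = (-8 - 1*44)*(Q + Q) = (-8 - 44)*(2*Q) = -104*Q)
U = -1/3330238 (U = 1/(-1473 - 3328765) = 1/(-3330238) = -1/3330238 ≈ -3.0028e-7)
(-2444245 + U)*((-868579 - 1*(-968703)) + B(-651)) = (-2444245 - 1/3330238)*((-868579 - 1*(-968703)) - 104*(-651)) = -8139917580311*((-868579 + 968703) + 67704)/3330238 = -8139917580311*(100124 + 67704)/3330238 = -8139917580311/3330238*167828 = -683053043834217254/1665119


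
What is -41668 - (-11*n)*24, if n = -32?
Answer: -50116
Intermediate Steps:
-41668 - (-11*n)*24 = -41668 - (-11*(-32))*24 = -41668 - 352*24 = -41668 - 1*8448 = -41668 - 8448 = -50116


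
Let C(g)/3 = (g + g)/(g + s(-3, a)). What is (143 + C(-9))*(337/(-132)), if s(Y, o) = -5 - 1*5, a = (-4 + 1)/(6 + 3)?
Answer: -933827/2508 ≈ -372.34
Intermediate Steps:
a = -⅓ (a = -3/9 = -3*⅑ = -⅓ ≈ -0.33333)
s(Y, o) = -10 (s(Y, o) = -5 - 5 = -10)
C(g) = 6*g/(-10 + g) (C(g) = 3*((g + g)/(g - 10)) = 3*((2*g)/(-10 + g)) = 3*(2*g/(-10 + g)) = 6*g/(-10 + g))
(143 + C(-9))*(337/(-132)) = (143 + 6*(-9)/(-10 - 9))*(337/(-132)) = (143 + 6*(-9)/(-19))*(337*(-1/132)) = (143 + 6*(-9)*(-1/19))*(-337/132) = (143 + 54/19)*(-337/132) = (2771/19)*(-337/132) = -933827/2508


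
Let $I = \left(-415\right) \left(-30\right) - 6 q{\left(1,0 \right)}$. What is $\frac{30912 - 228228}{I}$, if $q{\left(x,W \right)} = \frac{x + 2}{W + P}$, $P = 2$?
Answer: $- \frac{2268}{143} \approx -15.86$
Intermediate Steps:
$q{\left(x,W \right)} = \frac{2 + x}{2 + W}$ ($q{\left(x,W \right)} = \frac{x + 2}{W + 2} = \frac{2 + x}{2 + W}$)
$I = 12441$ ($I = \left(-415\right) \left(-30\right) - 6 \frac{2 + 1}{2 + 0} = 12450 - 6 \cdot \frac{1}{2} \cdot 3 = 12450 - 9 = 12441$)
$\frac{30912 - 228228}{I} = \frac{30912 - 228228}{12441} = \left(30912 - 228228\right) \frac{1}{12441} = \left(-197316\right) \frac{1}{12441} = - \frac{2268}{143}$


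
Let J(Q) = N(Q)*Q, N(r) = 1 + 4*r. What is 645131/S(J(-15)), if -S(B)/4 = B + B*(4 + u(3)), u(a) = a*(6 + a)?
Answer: -645131/113280 ≈ -5.6950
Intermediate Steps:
J(Q) = Q*(1 + 4*Q) (J(Q) = (1 + 4*Q)*Q = Q*(1 + 4*Q))
S(B) = -128*B (S(B) = -4*(B + B*(4 + 3*(6 + 3))) = -4*(B + B*(4 + 3*9)) = -4*(B + B*(4 + 27)) = -4*(B + B*31) = -4*(B + 31*B) = -128*B)
645131/S(J(-15)) = 645131/((-(-1920)*(1 + 4*(-15)))) = 645131/((-(-1920)*(1 - 60))) = 645131/((-(-1920)*(-59))) = 645131/((-128*885)) = 645131/(-113280) = 645131*(-1/113280) = -645131/113280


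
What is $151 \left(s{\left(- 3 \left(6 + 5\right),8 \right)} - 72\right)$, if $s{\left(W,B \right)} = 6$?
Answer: $-9966$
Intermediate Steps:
$151 \left(s{\left(- 3 \left(6 + 5\right),8 \right)} - 72\right) = 151 \left(6 - 72\right) = 151 \left(-66\right) = -9966$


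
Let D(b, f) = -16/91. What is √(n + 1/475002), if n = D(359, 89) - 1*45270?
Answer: I*√9398170786415048638/14408394 ≈ 212.77*I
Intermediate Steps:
D(b, f) = -16/91 (D(b, f) = -16*1/91 = -16/91)
n = -4119586/91 (n = -16/91 - 1*45270 = -16/91 - 45270 = -4119586/91 ≈ -45270.)
√(n + 1/475002) = √(-4119586/91 + 1/475002) = √(-1956811589081/43225182) = I*√9398170786415048638/14408394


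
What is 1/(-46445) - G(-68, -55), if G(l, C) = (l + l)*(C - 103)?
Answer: -998010161/46445 ≈ -21488.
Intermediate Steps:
G(l, C) = 2*l*(-103 + C) (G(l, C) = (2*l)*(-103 + C) = 2*l*(-103 + C))
1/(-46445) - G(-68, -55) = 1/(-46445) - 2*(-68)*(-103 - 55) = -1/46445 - 2*(-68)*(-158) = -1/46445 - 1*21488 = -1/46445 - 21488 = -998010161/46445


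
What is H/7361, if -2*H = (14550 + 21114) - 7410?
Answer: -831/433 ≈ -1.9192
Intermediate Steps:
H = -14127 (H = -((14550 + 21114) - 7410)/2 = -(35664 - 7410)/2 = -½*28254 = -14127)
H/7361 = -14127/7361 = -14127*1/7361 = -831/433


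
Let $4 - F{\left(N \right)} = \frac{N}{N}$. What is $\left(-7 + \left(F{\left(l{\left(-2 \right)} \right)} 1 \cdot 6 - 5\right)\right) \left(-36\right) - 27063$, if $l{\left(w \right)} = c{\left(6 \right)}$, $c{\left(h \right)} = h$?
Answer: $-27279$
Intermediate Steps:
$l{\left(w \right)} = 6$
$F{\left(N \right)} = 3$ ($F{\left(N \right)} = 4 - \frac{N}{N} = 4 - 1 = 3$)
$\left(-7 + \left(F{\left(l{\left(-2 \right)} \right)} 1 \cdot 6 - 5\right)\right) \left(-36\right) - 27063 = \left(-7 - \left(5 - 3 \cdot 1 \cdot 6\right)\right) \left(-36\right) - 27063 = \left(-7 + \left(3 \cdot 6 - 5\right)\right) \left(-36\right) - 27063 = \left(-7 + \left(18 - 5\right)\right) \left(-36\right) - 27063 = \left(-7 + 13\right) \left(-36\right) - 27063 = 6 \left(-36\right) - 27063 = -216 - 27063 = -27279$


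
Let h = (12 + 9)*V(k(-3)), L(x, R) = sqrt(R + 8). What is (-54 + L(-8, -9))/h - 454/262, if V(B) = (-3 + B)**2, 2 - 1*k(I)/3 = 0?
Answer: -1851/917 + I/189 ≈ -2.0185 + 0.005291*I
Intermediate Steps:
L(x, R) = sqrt(8 + R)
k(I) = 6 (k(I) = 6 - 3*0 = 6 + 0 = 6)
h = 189 (h = (12 + 9)*(-3 + 6)**2 = 21*3**2 = 21*9 = 189)
(-54 + L(-8, -9))/h - 454/262 = (-54 + sqrt(8 - 9))/189 - 454/262 = (-54 + sqrt(-1))*(1/189) - 454*1/262 = (-54 + I)*(1/189) - 227/131 = (-2/7 + I/189) - 227/131 = -1851/917 + I/189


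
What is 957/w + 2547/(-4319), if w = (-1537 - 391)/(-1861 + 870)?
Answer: 4091172837/8327032 ≈ 491.31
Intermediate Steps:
w = 1928/991 (w = -1928/(-991) = -1928*(-1/991) = 1928/991 ≈ 1.9455)
957/w + 2547/(-4319) = 957/(1928/991) + 2547/(-4319) = 957*(991/1928) + 2547*(-1/4319) = 948387/1928 - 2547/4319 = 4091172837/8327032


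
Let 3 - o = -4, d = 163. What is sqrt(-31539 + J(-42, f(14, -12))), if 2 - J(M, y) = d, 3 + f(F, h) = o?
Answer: 10*I*sqrt(317) ≈ 178.04*I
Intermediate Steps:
o = 7 (o = 3 - 1*(-4) = 3 + 4 = 7)
f(F, h) = 4 (f(F, h) = -3 + 7 = 4)
J(M, y) = -161 (J(M, y) = 2 - 1*163 = 2 - 163 = -161)
sqrt(-31539 + J(-42, f(14, -12))) = sqrt(-31539 - 161) = sqrt(-31700) = 10*I*sqrt(317)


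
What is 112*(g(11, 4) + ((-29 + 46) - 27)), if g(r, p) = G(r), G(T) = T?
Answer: 112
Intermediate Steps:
g(r, p) = r
112*(g(11, 4) + ((-29 + 46) - 27)) = 112*(11 + ((-29 + 46) - 27)) = 112*(11 + (17 - 27)) = 112*(11 - 10) = 112*1 = 112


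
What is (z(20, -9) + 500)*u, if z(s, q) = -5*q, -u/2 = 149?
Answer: -162410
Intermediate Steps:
u = -298 (u = -2*149 = -298)
(z(20, -9) + 500)*u = (-5*(-9) + 500)*(-298) = (45 + 500)*(-298) = 545*(-298) = -162410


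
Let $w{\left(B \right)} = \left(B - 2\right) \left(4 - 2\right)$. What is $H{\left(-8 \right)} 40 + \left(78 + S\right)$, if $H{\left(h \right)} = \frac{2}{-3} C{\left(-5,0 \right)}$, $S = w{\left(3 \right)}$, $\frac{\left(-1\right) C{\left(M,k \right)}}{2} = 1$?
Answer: $\frac{400}{3} \approx 133.33$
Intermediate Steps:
$C{\left(M,k \right)} = -2$ ($C{\left(M,k \right)} = \left(-2\right) 1 = -2$)
$w{\left(B \right)} = -4 + 2 B$ ($w{\left(B \right)} = \left(-2 + B\right) 2 = -4 + 2 B$)
$S = 2$ ($S = -4 + 2 \cdot 3 = -4 + 6 = 2$)
$H{\left(h \right)} = \frac{4}{3}$ ($H{\left(h \right)} = \frac{2}{-3} \left(-2\right) = 2 \left(- \frac{1}{3}\right) \left(-2\right) = \left(- \frac{2}{3}\right) \left(-2\right) = \frac{4}{3}$)
$H{\left(-8 \right)} 40 + \left(78 + S\right) = \frac{4}{3} \cdot 40 + \left(78 + 2\right) = \frac{160}{3} + 80 = \frac{400}{3}$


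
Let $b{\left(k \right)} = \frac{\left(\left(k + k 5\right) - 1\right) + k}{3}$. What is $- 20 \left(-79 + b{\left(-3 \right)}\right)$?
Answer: $\frac{5180}{3} \approx 1726.7$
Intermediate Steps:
$b{\left(k \right)} = - \frac{1}{3} + \frac{7 k}{3}$ ($b{\left(k \right)} = \left(\left(\left(k + 5 k\right) - 1\right) + k\right) \frac{1}{3} = \left(\left(6 k - 1\right) + k\right) \frac{1}{3} = \left(\left(-1 + 6 k\right) + k\right) \frac{1}{3} = \left(-1 + 7 k\right) \frac{1}{3} = - \frac{1}{3} + \frac{7 k}{3}$)
$- 20 \left(-79 + b{\left(-3 \right)}\right) = - 20 \left(-79 + \left(- \frac{1}{3} + \frac{7}{3} \left(-3\right)\right)\right) = - 20 \left(-79 - \frac{22}{3}\right) = \left(-20\right) \left(- \frac{259}{3}\right) = \frac{5180}{3}$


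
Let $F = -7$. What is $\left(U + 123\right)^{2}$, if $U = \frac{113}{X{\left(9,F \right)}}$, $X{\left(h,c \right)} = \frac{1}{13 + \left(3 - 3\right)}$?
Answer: $2534464$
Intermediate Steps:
$X{\left(h,c \right)} = \frac{1}{13}$ ($X{\left(h,c \right)} = \frac{1}{13 + 0} = \frac{1}{13}$)
$U = 1469$ ($U = 113 \frac{1}{\frac{1}{13}} = 113 \cdot 13 = 1469$)
$\left(U + 123\right)^{2} = \left(1469 + 123\right)^{2} = 1592^{2} = 2534464$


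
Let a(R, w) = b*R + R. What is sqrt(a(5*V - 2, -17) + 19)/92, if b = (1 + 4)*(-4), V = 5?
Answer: I*sqrt(418)/92 ≈ 0.22223*I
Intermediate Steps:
b = -20 (b = 5*(-4) = -20)
a(R, w) = -19*R (a(R, w) = -20*R + R = -19*R)
sqrt(a(5*V - 2, -17) + 19)/92 = sqrt(-19*(5*5 - 2) + 19)/92 = sqrt(-19*(25 - 2) + 19)*(1/92) = sqrt(-19*23 + 19)*(1/92) = sqrt(-437 + 19)*(1/92) = sqrt(-418)*(1/92) = (I*sqrt(418))*(1/92) = I*sqrt(418)/92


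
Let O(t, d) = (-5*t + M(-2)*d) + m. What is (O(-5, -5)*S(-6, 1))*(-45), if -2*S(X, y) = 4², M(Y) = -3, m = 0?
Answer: 14400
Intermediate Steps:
O(t, d) = -5*t - 3*d (O(t, d) = (-5*t - 3*d) + 0 = -5*t - 3*d)
S(X, y) = -8 (S(X, y) = -½*4² = -½*16 = -8)
(O(-5, -5)*S(-6, 1))*(-45) = ((-5*(-5) - 3*(-5))*(-8))*(-45) = ((25 + 15)*(-8))*(-45) = (40*(-8))*(-45) = -320*(-45) = 14400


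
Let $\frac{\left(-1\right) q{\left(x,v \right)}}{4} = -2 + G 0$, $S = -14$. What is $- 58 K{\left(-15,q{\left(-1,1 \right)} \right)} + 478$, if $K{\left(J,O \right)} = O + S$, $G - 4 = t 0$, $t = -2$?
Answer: $826$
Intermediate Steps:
$G = 4$ ($G = 4 - 0 = 4 + 0 = 4$)
$q{\left(x,v \right)} = 8$ ($q{\left(x,v \right)} = - 4 \left(-2 + 4 \cdot 0\right) = - 4 \left(-2 + 0\right) = \left(-4\right) \left(-2\right) = 8$)
$K{\left(J,O \right)} = -14 + O$ ($K{\left(J,O \right)} = O - 14 = -14 + O$)
$- 58 K{\left(-15,q{\left(-1,1 \right)} \right)} + 478 = - 58 \left(-14 + 8\right) + 478 = \left(-58\right) \left(-6\right) + 478 = 348 + 478 = 826$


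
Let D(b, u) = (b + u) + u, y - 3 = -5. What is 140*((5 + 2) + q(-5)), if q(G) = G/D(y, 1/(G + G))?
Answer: 14280/11 ≈ 1298.2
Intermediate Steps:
y = -2 (y = 3 - 5 = -2)
D(b, u) = b + 2*u
q(G) = G/(-2 + 1/G) (q(G) = G/(-2 + 2/(G + G)) = G/(-2 + 2/((2*G))) = G/(-2 + 2*(1/(2*G))) = G/(-2 + 1/G))
140*((5 + 2) + q(-5)) = 140*((5 + 2) - 1*(-5)**2/(-1 + 2*(-5))) = 140*(7 - 1*25/(-1 - 10)) = 140*(7 - 1*25/(-11)) = 140*(7 - 1*25*(-1/11)) = 140*(7 + 25/11) = 140*(102/11) = 14280/11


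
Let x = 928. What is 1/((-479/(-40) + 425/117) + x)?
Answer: 4680/4416083 ≈ 0.0010598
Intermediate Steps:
1/((-479/(-40) + 425/117) + x) = 1/((-479/(-40) + 425/117) + 928) = 1/((-479*(-1/40) + 425*(1/117)) + 928) = 1/((479/40 + 425/117) + 928) = 1/(73043/4680 + 928) = 1/(4416083/4680) = 4680/4416083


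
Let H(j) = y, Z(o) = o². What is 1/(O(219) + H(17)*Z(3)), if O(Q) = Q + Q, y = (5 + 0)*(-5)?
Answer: 1/213 ≈ 0.0046948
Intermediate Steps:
y = -25 (y = 5*(-5) = -25)
O(Q) = 2*Q
H(j) = -25
1/(O(219) + H(17)*Z(3)) = 1/(2*219 - 25*3²) = 1/(438 - 25*9) = 1/(438 - 225) = 1/213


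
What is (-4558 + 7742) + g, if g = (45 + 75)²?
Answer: 17584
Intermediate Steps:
g = 14400 (g = 120² = 14400)
(-4558 + 7742) + g = (-4558 + 7742) + 14400 = 3184 + 14400 = 17584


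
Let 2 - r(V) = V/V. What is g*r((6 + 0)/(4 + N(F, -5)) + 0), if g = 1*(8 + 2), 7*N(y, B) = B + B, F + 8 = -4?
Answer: 10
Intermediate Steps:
F = -12 (F = -8 - 4 = -12)
N(y, B) = 2*B/7 (N(y, B) = (B + B)/7 = (2*B)/7 = 2*B/7)
r(V) = 1 (r(V) = 2 - V/V = 2 - 1*1 = 2 - 1 = 1)
g = 10 (g = 1*10 = 10)
g*r((6 + 0)/(4 + N(F, -5)) + 0) = 10*1 = 10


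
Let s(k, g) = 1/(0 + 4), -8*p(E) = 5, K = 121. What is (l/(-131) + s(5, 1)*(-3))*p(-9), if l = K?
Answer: 4385/4192 ≈ 1.0460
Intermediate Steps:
p(E) = -5/8 (p(E) = -⅛*5 = -5/8)
l = 121
s(k, g) = ¼ (s(k, g) = 1/4 = ¼)
(l/(-131) + s(5, 1)*(-3))*p(-9) = (121/(-131) + (¼)*(-3))*(-5/8) = (121*(-1/131) - ¾)*(-5/8) = (-121/131 - ¾)*(-5/8) = -877/524*(-5/8) = 4385/4192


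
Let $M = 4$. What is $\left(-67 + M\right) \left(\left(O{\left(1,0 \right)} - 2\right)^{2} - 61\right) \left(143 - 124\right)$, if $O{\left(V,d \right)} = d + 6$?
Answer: $53865$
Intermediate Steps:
$O{\left(V,d \right)} = 6 + d$
$\left(-67 + M\right) \left(\left(O{\left(1,0 \right)} - 2\right)^{2} - 61\right) \left(143 - 124\right) = \left(-67 + 4\right) \left(\left(\left(6 + 0\right) - 2\right)^{2} - 61\right) \left(143 - 124\right) = - 63 \left(\left(6 - 2\right)^{2} - 61\right) 19 = - 63 \left(4^{2} - 61\right) 19 = - 63 \left(16 - 61\right) 19 = \left(-63\right) \left(-45\right) 19 = 2835 \cdot 19 = 53865$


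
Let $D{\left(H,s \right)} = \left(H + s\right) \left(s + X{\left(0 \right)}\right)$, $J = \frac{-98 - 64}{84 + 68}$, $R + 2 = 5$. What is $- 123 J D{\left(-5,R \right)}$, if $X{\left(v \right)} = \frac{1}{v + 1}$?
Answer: $- \frac{19926}{19} \approx -1048.7$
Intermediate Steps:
$X{\left(v \right)} = \frac{1}{1 + v}$
$R = 3$ ($R = -2 + 5 = 3$)
$J = - \frac{81}{76}$ ($J = - \frac{162}{152} = \left(-162\right) \frac{1}{152} = - \frac{81}{76} \approx -1.0658$)
$D{\left(H,s \right)} = \left(1 + s\right) \left(H + s\right)$ ($D{\left(H,s \right)} = \left(H + s\right) \left(s + \frac{1}{1 + 0}\right) = \left(H + s\right) \left(s + 1^{-1}\right) = \left(H + s\right) \left(s + 1\right) = \left(H + s\right) \left(1 + s\right) = \left(1 + s\right) \left(H + s\right)$)
$- 123 J D{\left(-5,R \right)} = \left(-123\right) \left(- \frac{81}{76}\right) \left(-5 + 3 + 3^{2} - 15\right) = \frac{9963 \left(-5 + 3 + 9 - 15\right)}{76} = \frac{9963}{76} \left(-8\right) = - \frac{19926}{19}$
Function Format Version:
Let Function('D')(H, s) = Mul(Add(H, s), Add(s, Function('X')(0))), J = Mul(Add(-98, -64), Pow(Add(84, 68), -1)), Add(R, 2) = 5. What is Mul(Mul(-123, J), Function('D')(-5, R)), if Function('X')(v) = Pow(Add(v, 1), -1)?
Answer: Rational(-19926, 19) ≈ -1048.7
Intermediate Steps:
Function('X')(v) = Pow(Add(1, v), -1)
R = 3 (R = Add(-2, 5) = 3)
J = Rational(-81, 76) (J = Mul(-162, Pow(152, -1)) = Mul(-162, Rational(1, 152)) = Rational(-81, 76) ≈ -1.0658)
Function('D')(H, s) = Mul(Add(1, s), Add(H, s)) (Function('D')(H, s) = Mul(Add(H, s), Add(s, Pow(Add(1, 0), -1))) = Mul(Add(H, s), Add(s, Pow(1, -1))) = Mul(Add(H, s), Add(s, 1)) = Mul(Add(H, s), Add(1, s)) = Mul(Add(1, s), Add(H, s)))
Mul(Mul(-123, J), Function('D')(-5, R)) = Mul(Mul(-123, Rational(-81, 76)), Add(-5, 3, Pow(3, 2), Mul(-5, 3))) = Mul(Rational(9963, 76), Add(-5, 3, 9, -15)) = Mul(Rational(9963, 76), -8) = Rational(-19926, 19)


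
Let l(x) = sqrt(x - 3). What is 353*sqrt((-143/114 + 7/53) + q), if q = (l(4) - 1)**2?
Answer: 353*I*sqrt(40970802)/6042 ≈ 373.97*I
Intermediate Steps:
l(x) = sqrt(-3 + x)
q = 0 (q = (sqrt(-3 + 4) - 1)**2 = (sqrt(1) - 1)**2 = (1 - 1)**2 = 0**2 = 0)
353*sqrt((-143/114 + 7/53) + q) = 353*sqrt((-143/114 + 7/53) + 0) = 353*sqrt(-6781/6042 + 0) = 353*sqrt(-6781/6042) = 353*(I*sqrt(40970802)/6042) = 353*I*sqrt(40970802)/6042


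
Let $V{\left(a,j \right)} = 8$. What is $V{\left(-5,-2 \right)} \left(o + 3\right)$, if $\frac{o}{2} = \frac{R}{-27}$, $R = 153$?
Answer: $- \frac{200}{3} \approx -66.667$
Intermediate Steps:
$o = - \frac{34}{3}$ ($o = 2 \frac{153}{-27} = 2 \cdot 153 \left(- \frac{1}{27}\right) = 2 \left(- \frac{17}{3}\right) = - \frac{34}{3} \approx -11.333$)
$V{\left(-5,-2 \right)} \left(o + 3\right) = 8 \left(- \frac{34}{3} + 3\right) = 8 \left(- \frac{25}{3}\right) = - \frac{200}{3}$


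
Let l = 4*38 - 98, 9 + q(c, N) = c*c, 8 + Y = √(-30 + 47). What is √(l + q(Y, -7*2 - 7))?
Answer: √(126 - 16*√17) ≈ 7.7479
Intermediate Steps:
Y = -8 + √17 (Y = -8 + √(-30 + 47) = -8 + √17 ≈ -3.8769)
q(c, N) = -9 + c² (q(c, N) = -9 + c*c = -9 + c²)
l = 54 (l = 152 - 98 = 54)
√(l + q(Y, -7*2 - 7)) = √(54 + (-9 + (-8 + √17)²)) = √(45 + (-8 + √17)²)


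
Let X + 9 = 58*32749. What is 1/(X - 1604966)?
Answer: 1/294467 ≈ 3.3960e-6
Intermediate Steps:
X = 1899433 (X = -9 + 58*32749 = -9 + 1899442 = 1899433)
1/(X - 1604966) = 1/(1899433 - 1604966) = 1/294467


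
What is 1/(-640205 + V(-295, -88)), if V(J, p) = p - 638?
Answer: -1/640931 ≈ -1.5602e-6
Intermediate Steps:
V(J, p) = -638 + p
1/(-640205 + V(-295, -88)) = 1/(-640205 + (-638 - 88)) = 1/(-640205 - 726) = 1/(-640931) = -1/640931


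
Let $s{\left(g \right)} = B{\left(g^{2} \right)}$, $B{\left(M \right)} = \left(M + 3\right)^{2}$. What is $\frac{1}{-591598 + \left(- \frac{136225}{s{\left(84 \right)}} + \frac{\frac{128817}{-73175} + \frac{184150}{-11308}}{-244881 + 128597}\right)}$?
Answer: $- \frac{2397313668171017395800}{1418245977644446805297444317} \approx -1.6903 \cdot 10^{-6}$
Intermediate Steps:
$B{\left(M \right)} = \left(3 + M\right)^{2}$
$s{\left(g \right)} = \left(3 + g^{2}\right)^{2}$
$\frac{1}{-591598 + \left(- \frac{136225}{s{\left(84 \right)}} + \frac{\frac{128817}{-73175} + \frac{184150}{-11308}}{-244881 + 128597}\right)} = \frac{1}{-591598 + \left(- \frac{136225}{\left(3 + 84^{2}\right)^{2}} + \frac{\frac{128817}{-73175} + \frac{184150}{-11308}}{-244881 + 128597}\right)} = \frac{1}{-591598 + \left(- \frac{136225}{\left(3 + 7056\right)^{2}} + \frac{128817 \left(- \frac{1}{73175}\right) + 184150 \left(- \frac{1}{11308}\right)}{-116284}\right)} = \frac{1}{-591598 + \left(- \frac{136225}{7059^{2}} + \left(- \frac{128817}{73175} - \frac{92075}{5654}\right) \left(- \frac{1}{116284}\right)\right)} = \frac{1}{-591598 - \left(- \frac{7465919443}{48110347931800} + \frac{136225}{49829481}\right)} = \frac{1}{-591598 + \left(\left(-136225\right) \frac{1}{49829481} + \frac{7465919443}{48110347931800}\right)} = \frac{1}{-591598 + \left(- \frac{136225}{49829481} + \frac{7465919443}{48110347931800}\right)} = \frac{1}{-591598 - \frac{6181809255976955917}{2397313668171017395800}} = \frac{1}{- \frac{1418245977644446805297444317}{2397313668171017395800}} = - \frac{2397313668171017395800}{1418245977644446805297444317}$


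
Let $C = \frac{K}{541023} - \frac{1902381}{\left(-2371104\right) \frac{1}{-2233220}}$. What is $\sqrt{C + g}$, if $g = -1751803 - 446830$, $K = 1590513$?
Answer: $\frac{i \sqrt{1266725102794116526617472122}}{17816969436} \approx 1997.6 i$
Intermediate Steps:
$g = -2198633$ ($g = -1751803 - 446830 = -2198633$)
$C = - \frac{63847151064436403}{35633938872}$ ($C = \frac{1590513}{541023} - \frac{1902381}{\left(-2371104\right) \frac{1}{-2233220}} = 1590513 \cdot \frac{1}{541023} - \frac{1902381}{\left(-2371104\right) \left(- \frac{1}{2233220}\right)} = \frac{530171}{180341} - \frac{1902381}{\frac{592776}{558305}} = \frac{530171}{180341} - \frac{354036274735}{197592} = - \frac{63847151064436403}{35633938872} \approx -1.7918 \cdot 10^{6}$)
$\sqrt{C + g} = \sqrt{- \frac{63847151064436403}{35633938872} - 2198633} = \sqrt{- \frac{142193104988398379}{35633938872}} = \frac{i \sqrt{1266725102794116526617472122}}{17816969436}$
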